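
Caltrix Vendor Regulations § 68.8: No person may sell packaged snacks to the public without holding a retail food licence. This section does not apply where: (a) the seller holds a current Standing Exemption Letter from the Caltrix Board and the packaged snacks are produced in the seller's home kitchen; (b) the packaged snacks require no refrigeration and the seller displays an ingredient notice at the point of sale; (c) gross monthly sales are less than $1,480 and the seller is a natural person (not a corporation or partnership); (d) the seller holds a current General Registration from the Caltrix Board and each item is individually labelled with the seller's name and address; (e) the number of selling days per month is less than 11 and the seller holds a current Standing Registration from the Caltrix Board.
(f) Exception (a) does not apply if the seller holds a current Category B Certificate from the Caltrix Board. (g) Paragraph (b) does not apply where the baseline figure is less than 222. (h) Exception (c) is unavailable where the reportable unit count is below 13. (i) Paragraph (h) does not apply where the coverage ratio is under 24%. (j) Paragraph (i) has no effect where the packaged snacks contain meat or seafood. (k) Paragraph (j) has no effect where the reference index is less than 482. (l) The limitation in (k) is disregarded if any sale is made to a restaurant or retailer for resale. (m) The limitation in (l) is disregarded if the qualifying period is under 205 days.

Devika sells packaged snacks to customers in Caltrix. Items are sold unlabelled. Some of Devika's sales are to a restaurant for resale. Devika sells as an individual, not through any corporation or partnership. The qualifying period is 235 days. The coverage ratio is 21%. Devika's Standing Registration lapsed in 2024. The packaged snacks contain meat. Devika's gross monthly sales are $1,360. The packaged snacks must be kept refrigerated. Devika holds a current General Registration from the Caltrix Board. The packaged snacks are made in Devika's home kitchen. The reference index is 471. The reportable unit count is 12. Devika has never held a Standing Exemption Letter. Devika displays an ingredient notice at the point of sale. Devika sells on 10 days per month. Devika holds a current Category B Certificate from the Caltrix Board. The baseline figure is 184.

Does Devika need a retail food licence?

Yes — Devika must hold a retail food licence.

Exception (a) fails — no current Standing Exemption Letter is held.
Exception (b) requires that the packaged snacks require no refrigeration; but the packaged snacks require refrigeration, so (b) is unavailable.
Exception (c)'s conditions are all satisfied: gross monthly sales are $1,360, less than the $1,480 limit; the seller is a natural person. But applying paragraphs (h)–(m): (h) operates against (c): the reportable unit count is 12, below the 13 limit. (i) would limit (h) — the coverage ratio is 21%, under the 24% limit — but (j) sets (i) aside: (j) operates against (i): the packaged snacks contain meat. (k) would limit (j) — the reference index is 471, less than the 482 limit — but (l) sets (k) aside: (l) is triggered — some sales are to a restaurant for resale. (m), which would lift (l), does not operate here — the qualifying period is 235 days, not under 205 days. Exception (c) does not apply.
Exception (d) does not apply: items are sold unlabelled.
Exception (e) requires that the seller holds a current Standing Registration from the Caltrix Board; but the Standing Registration is not current, so (e) is unavailable.
No exception applies. The general rule governs.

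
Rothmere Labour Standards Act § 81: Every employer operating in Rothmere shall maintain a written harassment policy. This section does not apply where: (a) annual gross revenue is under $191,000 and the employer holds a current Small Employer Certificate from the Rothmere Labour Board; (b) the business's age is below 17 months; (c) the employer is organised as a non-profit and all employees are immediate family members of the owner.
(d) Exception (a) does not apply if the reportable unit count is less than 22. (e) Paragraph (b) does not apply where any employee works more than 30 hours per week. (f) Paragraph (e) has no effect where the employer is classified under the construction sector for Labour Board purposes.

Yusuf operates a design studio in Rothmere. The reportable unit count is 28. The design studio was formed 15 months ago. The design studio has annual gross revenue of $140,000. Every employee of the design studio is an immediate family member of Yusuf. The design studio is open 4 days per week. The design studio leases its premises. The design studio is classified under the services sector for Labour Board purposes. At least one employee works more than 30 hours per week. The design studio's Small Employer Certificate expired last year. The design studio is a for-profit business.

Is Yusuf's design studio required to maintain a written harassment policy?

Yes — Yusuf's design studio must maintain a written harassment policy.

Exception (a) fails — the Small Employer Certificate has expired.
Exception (b) is satisfied on its face — the business's age is 15 months, below the 17 months limit. However, paragraphs (e)–(f) must be considered: (e) is triggered — at least one employee exceeds 30 hours/week. (f) does not operate here (the design studio is classified under the services sector), so (e) stands. Exception (b) does not apply.
Exception (c) fails — the employer is for-profit.
No exception displaces § 81.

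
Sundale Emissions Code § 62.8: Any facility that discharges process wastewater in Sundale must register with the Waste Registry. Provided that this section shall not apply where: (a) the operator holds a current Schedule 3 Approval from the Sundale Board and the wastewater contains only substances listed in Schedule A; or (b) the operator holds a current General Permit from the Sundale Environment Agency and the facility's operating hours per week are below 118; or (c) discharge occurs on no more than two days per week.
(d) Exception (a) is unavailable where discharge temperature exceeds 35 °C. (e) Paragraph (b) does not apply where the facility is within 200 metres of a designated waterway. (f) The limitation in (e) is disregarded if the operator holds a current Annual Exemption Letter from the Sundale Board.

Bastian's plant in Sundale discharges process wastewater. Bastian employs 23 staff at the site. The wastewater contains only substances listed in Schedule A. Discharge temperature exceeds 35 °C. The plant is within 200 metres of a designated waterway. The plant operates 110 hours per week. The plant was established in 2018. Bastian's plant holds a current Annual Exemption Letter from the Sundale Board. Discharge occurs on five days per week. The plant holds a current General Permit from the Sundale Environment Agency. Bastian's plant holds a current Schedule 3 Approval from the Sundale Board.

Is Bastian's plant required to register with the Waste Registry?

No — exception (b) applies; Bastian's plant is not required to register with the Waste Registry.

All of (a)'s requirements are met (a current Schedule 3 Approval is held; the wastewater is Schedule-A-only). But: (d) operates against (a): discharge temperature exceeds 35 °C. Exception (a) does not apply.
Exception (b): a current General Permit is held; the facility's operating hours per week are 110, below the 118 limit — every condition holds. Applying paragraphs (e)–(f): (e) is engaged (the plant is within 200 m of a designated waterway), but is set aside by (f): (f) operates against (e): a current Annual Exemption Letter is held. (b) remains available.
Exception (c) fails — discharge occurs on five days per week.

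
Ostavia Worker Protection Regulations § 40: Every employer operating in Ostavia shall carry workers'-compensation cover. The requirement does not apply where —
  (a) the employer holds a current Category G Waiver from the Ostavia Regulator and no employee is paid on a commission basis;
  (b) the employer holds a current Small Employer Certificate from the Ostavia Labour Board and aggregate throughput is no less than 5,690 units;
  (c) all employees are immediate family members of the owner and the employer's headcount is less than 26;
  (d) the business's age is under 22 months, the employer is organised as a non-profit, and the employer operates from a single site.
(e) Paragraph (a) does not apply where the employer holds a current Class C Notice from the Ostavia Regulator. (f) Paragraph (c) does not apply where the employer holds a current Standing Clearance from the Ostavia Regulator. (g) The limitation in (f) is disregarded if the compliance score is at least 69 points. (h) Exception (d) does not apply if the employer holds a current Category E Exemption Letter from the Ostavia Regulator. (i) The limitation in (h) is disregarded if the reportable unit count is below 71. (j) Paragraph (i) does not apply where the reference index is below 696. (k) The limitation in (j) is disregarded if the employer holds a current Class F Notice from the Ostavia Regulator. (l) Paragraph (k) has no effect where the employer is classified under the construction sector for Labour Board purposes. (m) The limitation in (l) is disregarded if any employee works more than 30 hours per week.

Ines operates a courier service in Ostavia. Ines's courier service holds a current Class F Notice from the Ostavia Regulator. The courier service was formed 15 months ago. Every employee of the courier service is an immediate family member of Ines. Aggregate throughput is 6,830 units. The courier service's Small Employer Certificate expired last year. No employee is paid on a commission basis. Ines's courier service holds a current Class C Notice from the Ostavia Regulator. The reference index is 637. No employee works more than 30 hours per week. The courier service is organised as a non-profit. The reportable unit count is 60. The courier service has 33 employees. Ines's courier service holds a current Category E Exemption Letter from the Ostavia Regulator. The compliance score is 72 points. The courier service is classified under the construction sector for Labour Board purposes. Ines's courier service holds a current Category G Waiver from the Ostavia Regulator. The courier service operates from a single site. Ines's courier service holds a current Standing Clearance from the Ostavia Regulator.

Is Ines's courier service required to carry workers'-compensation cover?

All of (a)'s requirements are met (a current Category G Waiver is held; no employee is paid on commission). However, paragraph (e) must be considered: (e) operates against (a): a current Class C Notice is held. So (a) is unavailable.
Exception (b) does not apply: the Small Employer Certificate has expired.
Exception (c) requires that the employer's headcount is less than 26; but the employer's headcount is 33, not less than 26, so (c) is unavailable.
Exception (d): the business's age is 15 months, under the 22 months limit; the employer is a non-profit; the employer operates from a single site — every condition holds. Turning to paragraphs (h)–(m): (h) operates against (d): a current Category E Exemption Letter is held. (i) applies (the reportable unit count is 60, below the 71 limit), but is itself disapplied by (j): (j) operates against (i): the reference index is 637, below the 696 limit. (k) would limit (j) — a current Class F Notice is held — but (l) sets (k) aside: (l) is engaged — the courier service is classified under the construction sector. (m), which would lift (l), is not triggered — no employee exceeds 30 hours/week. Exception (d) does not apply.
None of the exceptions is available; § 40 applies in full.

Yes — Ines's courier service must carry workers'-compensation cover.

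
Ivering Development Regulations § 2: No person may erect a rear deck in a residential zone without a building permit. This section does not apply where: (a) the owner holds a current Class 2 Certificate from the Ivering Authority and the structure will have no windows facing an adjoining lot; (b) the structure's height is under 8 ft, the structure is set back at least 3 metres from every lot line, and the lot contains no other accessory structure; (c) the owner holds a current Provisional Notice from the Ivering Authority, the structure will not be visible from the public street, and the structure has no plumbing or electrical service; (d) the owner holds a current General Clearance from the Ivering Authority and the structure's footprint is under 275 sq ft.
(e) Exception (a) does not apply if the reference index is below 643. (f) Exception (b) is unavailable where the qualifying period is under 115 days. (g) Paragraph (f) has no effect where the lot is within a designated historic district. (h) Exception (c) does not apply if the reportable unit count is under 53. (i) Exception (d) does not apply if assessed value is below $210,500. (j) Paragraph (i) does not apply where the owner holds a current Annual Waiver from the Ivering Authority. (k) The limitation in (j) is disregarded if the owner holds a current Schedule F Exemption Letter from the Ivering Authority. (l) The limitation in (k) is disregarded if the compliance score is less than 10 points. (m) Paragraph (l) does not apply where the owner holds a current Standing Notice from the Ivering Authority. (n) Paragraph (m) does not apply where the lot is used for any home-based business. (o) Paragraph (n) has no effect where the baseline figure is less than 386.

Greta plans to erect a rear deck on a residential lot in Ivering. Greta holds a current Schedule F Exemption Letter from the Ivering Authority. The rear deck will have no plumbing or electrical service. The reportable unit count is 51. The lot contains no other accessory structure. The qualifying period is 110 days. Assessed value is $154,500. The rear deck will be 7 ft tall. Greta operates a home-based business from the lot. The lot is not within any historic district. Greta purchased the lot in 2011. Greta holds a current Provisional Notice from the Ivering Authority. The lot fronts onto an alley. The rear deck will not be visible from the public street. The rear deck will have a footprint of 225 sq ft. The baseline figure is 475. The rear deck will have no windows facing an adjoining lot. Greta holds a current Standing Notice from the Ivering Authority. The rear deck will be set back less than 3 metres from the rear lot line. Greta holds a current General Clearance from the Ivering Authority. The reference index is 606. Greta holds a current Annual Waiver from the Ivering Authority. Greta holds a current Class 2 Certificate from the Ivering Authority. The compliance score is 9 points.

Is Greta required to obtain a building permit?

All of (a)'s requirements are met (a current Class 2 Certificate is held; no windows face an adjoining lot). However, paragraph (e) must be considered: (e) is triggered — the reference index is 606, below the 643 limit. (a) is therefore removed.
Exception (b) fails — the rear setback is under 3 m.
Exception (c): a current Provisional Notice is held; the structure will not be visible from the street; there is no plumbing or electrical service — every condition holds. But: (h) operates against (c): the reportable unit count is 51, under the 53 limit. (c) is therefore removed.
Exception (d)'s conditions are all satisfied: a current General Clearance is held; the structure's footprint is 225 sq ft, under the 275 sq ft limit. As to paragraphs (i)–(o): (i) would limit (d) — assessed value is $154,500, below the $210,500 limit — but (j) sets (i) aside: (j) applies — a current Annual Waiver is held. (k) would limit (j) — a current Schedule F Exemption Letter is held — but (l) sets (k) aside: (l) applies — the compliance score is 9 points, less than the 10 points limit. (m) applies (a current Standing Notice is held), but is overridden by (n): (n) applies — a home-based business operates on the lot. (o) is not engaged (the baseline figure is 475, not less than 386), so (n) stands. So (d) applies.

No — exception (d) applies; Greta does not need a building permit.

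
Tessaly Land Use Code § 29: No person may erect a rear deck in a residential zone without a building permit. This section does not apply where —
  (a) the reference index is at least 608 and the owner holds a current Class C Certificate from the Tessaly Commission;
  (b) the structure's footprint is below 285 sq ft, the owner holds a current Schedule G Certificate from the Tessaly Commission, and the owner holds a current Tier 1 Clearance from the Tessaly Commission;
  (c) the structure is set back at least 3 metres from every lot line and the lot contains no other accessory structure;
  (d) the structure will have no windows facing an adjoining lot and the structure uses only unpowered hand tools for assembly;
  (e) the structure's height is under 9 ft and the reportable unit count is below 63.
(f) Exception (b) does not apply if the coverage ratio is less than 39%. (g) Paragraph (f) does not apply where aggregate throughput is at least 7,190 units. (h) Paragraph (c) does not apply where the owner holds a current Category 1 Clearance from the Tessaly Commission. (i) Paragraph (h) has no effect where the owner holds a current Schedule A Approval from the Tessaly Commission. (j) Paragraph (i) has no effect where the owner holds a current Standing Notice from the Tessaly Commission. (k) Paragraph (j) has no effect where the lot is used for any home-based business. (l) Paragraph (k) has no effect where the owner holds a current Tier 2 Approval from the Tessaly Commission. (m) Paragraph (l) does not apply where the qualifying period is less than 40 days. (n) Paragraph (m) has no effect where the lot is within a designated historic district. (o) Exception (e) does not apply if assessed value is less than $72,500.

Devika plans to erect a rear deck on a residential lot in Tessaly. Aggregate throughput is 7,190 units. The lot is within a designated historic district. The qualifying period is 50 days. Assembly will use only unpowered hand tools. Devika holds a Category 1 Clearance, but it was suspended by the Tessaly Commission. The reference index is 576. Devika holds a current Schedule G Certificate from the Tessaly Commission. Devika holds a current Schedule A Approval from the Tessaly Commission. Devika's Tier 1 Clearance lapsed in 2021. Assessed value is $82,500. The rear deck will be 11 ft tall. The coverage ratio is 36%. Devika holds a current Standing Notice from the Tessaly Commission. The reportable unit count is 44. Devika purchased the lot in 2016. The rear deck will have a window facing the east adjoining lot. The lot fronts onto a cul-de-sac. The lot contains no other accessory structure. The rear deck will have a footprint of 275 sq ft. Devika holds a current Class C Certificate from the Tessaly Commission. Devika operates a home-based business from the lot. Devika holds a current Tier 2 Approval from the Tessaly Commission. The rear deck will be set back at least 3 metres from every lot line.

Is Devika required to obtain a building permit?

Exception (a) does not apply: the reference index is 576, short of 608.
Exception (b) fails — no current Tier 1 Clearance is held.
Exception (c) is satisfied on its face — the setback is at least 3 m on every side; the lot has no other accessory structure. Applying paragraphs (h)–(n): (h), which would limit (c), is inapplicable: no current Category 1 Clearance is held. (c) remains available.
Exception (d) fails — a window faces an adjoining lot.
Exception (e) requires that the structure's height is under 9 ft; but the structure's height is 11 ft, not under 9 ft, so (e) is unavailable.

No — exception (c) applies; Devika does not need a building permit.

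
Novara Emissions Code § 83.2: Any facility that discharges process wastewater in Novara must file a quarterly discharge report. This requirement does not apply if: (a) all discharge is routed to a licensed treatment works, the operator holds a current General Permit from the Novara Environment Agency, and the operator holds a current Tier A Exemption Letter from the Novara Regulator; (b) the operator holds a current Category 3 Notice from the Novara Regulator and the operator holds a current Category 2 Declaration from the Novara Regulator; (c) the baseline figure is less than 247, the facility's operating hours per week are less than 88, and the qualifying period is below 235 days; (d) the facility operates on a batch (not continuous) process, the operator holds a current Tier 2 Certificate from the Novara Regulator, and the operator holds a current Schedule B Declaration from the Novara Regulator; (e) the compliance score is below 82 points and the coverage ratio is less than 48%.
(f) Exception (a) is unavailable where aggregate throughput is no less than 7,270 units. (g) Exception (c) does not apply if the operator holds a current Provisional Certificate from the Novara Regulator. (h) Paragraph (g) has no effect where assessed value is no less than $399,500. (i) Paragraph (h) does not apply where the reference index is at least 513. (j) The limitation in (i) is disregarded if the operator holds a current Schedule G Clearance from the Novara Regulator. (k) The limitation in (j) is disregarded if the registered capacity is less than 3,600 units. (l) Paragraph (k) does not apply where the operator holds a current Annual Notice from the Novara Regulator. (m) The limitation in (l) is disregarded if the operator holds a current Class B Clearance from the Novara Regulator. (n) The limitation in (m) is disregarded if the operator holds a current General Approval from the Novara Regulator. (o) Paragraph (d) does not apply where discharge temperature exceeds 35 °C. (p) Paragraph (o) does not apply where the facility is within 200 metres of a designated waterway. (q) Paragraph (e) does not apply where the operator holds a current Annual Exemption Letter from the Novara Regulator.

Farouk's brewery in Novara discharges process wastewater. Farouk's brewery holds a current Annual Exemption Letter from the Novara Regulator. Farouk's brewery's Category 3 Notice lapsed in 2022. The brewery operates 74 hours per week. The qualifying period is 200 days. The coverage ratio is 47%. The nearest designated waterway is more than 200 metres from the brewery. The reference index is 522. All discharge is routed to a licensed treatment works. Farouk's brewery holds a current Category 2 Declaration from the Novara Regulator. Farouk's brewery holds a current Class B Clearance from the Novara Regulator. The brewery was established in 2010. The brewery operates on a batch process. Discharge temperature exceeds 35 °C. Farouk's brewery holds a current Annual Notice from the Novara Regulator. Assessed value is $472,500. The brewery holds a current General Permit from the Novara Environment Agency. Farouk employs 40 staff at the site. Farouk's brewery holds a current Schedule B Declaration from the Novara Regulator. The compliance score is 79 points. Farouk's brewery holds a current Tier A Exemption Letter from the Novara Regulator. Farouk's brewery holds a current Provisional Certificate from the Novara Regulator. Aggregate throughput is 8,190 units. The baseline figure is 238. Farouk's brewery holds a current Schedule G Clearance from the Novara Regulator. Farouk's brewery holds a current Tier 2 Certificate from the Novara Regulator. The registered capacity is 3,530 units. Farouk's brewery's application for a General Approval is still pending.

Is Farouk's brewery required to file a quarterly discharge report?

Yes — Farouk's brewery must file a quarterly discharge report.

Exception (a) is satisfied on its face — discharge is routed to a licensed treatment works; a current General Permit is held; a current Tier A Exemption Letter is held. But: (f) applies — aggregate throughput is 8,190 units, meeting the 7,270 units threshold. So (a) is unavailable.
Exception (b) does not apply: no current Category 3 Notice is held.
Exception (c)'s conditions are all satisfied: the baseline figure is 238, less than the 247 limit; the facility's operating hours per week are 74, less than the 88 limit; the qualifying period is 200 days, below the 235 days limit. But applying paragraphs (g)–(n): (g) operates — a current Provisional Certificate is held. (h) would limit (g) — assessed value is $472,500, meeting the $399,500 threshold — but (i) sets (h) aside: (i) operates against (h): the reference index is 522, meeting the 513 threshold. (j) is engaged (a current Schedule G Clearance is held), but is set aside by (k): (k) is engaged — the registered capacity is 3,530 units, less than the 3,600 units limit. (l) operates (a current Annual Notice is held), but is displaced by (m): (m) operates against (l): a current Class B Clearance is held. (n), which would lift (m), is inapplicable — the General Approval is not current. Exception (c) does not apply.
Exception (d)'s conditions are all satisfied: the facility operates on a batch process; a current Tier 2 Certificate is held; a current Schedule B Declaration is held. But: (o) operates against (d): discharge temperature exceeds 35 °C. (p) is not engaged (the brewery is more than 200 m from any designated waterway), so (o) stands. (d) is therefore removed.
Exception (e)'s conditions are all satisfied: the compliance score is 79 points, below the 82 points limit; the coverage ratio is 47%, less than the 48% limit. However, paragraph (q) must be considered: (q) operates against (e): a current Annual Exemption Letter is held. So (e) is unavailable.
None of the exceptions is available; § 83.2 applies in full.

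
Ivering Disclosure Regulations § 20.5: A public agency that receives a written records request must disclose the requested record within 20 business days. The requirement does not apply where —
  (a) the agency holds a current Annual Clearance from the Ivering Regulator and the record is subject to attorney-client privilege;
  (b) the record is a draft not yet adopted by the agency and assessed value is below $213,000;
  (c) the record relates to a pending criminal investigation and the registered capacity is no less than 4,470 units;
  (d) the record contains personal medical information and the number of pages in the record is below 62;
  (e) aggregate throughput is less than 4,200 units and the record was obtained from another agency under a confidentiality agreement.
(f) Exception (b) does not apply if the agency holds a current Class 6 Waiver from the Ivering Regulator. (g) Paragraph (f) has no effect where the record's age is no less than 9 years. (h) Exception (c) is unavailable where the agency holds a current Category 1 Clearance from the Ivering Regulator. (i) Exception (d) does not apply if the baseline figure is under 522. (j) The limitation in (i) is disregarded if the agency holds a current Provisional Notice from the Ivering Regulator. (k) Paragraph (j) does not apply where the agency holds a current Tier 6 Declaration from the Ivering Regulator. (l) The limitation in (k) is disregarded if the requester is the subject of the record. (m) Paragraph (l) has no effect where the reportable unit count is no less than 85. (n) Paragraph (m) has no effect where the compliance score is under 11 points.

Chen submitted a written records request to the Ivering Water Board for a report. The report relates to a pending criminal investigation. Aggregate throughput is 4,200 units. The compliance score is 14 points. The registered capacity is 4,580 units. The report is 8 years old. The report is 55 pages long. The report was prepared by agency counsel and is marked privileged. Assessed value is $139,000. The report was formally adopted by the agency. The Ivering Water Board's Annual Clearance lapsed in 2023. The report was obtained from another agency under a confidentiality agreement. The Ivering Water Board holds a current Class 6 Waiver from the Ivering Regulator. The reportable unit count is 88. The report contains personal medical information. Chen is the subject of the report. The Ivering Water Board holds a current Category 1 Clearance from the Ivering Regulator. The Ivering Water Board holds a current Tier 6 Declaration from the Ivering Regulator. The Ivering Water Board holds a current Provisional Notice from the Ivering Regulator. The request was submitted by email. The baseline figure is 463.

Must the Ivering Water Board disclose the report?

Exception (a) fails — the Annual Clearance is not current.
Exception (b) does not apply: the report has been formally adopted.
Exception (c)'s conditions are all satisfied: the report relates to a pending investigation; the registered capacity is 4,580 units, meeting the 4,470 units threshold. Turning to paragraph (h): (h) applies — a current Category 1 Clearance is held. So (c) is unavailable.
All of (d)'s requirements are met (the report contains personal medical information; the number of pages in the record is 55, below the 62 limit). But applying paragraphs (i)–(n): (i) is engaged — the baseline figure is 463, under the 522 limit. (j) would limit (i) — a current Provisional Notice is held — but (k) sets (j) aside: (k) is triggered — a current Tier 6 Declaration is held. (l) would limit (k) — Chen is the subject of the report — but (m) sets (l) aside: (m) operates against (l): the reportable unit count is 88, meeting the 85 threshold. (n), which would lift (m), is not triggered — the compliance score is 14 points, not under 11 points. (d) is therefore removed.
Exception (e) does not apply: aggregate throughput is 4,200 units, not less than 4,200 units.
No exception is made out. the Ivering Water Board falls within the general rule.

Yes — the Ivering Water Board must disclose the report.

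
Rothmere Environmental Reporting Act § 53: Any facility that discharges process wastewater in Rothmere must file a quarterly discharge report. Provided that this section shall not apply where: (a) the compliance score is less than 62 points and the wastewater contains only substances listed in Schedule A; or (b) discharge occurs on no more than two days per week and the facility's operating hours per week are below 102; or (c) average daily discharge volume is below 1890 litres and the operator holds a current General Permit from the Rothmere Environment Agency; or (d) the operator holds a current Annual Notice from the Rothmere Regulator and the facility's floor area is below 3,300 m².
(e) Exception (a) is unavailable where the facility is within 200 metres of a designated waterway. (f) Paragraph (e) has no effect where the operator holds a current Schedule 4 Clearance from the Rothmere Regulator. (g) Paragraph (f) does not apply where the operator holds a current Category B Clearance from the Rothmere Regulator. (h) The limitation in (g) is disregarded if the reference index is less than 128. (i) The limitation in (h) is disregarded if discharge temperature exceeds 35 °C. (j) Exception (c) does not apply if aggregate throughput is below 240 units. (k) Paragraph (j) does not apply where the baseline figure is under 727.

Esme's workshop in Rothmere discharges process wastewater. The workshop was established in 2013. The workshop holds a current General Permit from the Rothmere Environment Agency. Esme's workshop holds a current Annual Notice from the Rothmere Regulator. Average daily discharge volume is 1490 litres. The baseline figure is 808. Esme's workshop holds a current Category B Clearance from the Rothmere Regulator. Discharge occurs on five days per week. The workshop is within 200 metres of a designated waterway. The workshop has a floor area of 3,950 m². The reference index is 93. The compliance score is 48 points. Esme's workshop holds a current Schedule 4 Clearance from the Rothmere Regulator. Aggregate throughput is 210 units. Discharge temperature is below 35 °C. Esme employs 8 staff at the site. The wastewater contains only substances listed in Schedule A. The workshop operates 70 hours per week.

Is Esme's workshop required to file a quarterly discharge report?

All of (a)'s requirements are met (the compliance score is 48 points, less than the 62 points limit; the wastewater is Schedule-A-only). Under paragraphs (e)–(i): (e) is triggered (the workshop is within 200 m of a designated waterway), but is overridden by (f): (f) operates against (e): a current Schedule 4 Clearance is held. (g) is engaged (a current Category B Clearance is held), but is set aside by (h): (h) operates against (g): the reference index is 93, less than the 128 limit. (i) is inapplicable (discharge temperature is below 35 °C), so (h) stands. Exception (a) stands.
Exception (b) does not apply: discharge occurs on five days per week.
Exception (c): average daily discharge volume is 1490 litres, below the 1890 litres limit; a current General Permit is held — every condition holds. Turning to paragraphs (j)–(k): (j) operates against (c): aggregate throughput is 210 units, below the 240 units limit. (k), which would lift (j), does not operate here — the baseline figure is 808, not under 727. Exception (c) does not apply.
Exception (d) does not apply: the facility's floor area is 3,950 m², not below 3,300 m².

No — exception (a) applies; Esme's workshop is not required to file a quarterly discharge report.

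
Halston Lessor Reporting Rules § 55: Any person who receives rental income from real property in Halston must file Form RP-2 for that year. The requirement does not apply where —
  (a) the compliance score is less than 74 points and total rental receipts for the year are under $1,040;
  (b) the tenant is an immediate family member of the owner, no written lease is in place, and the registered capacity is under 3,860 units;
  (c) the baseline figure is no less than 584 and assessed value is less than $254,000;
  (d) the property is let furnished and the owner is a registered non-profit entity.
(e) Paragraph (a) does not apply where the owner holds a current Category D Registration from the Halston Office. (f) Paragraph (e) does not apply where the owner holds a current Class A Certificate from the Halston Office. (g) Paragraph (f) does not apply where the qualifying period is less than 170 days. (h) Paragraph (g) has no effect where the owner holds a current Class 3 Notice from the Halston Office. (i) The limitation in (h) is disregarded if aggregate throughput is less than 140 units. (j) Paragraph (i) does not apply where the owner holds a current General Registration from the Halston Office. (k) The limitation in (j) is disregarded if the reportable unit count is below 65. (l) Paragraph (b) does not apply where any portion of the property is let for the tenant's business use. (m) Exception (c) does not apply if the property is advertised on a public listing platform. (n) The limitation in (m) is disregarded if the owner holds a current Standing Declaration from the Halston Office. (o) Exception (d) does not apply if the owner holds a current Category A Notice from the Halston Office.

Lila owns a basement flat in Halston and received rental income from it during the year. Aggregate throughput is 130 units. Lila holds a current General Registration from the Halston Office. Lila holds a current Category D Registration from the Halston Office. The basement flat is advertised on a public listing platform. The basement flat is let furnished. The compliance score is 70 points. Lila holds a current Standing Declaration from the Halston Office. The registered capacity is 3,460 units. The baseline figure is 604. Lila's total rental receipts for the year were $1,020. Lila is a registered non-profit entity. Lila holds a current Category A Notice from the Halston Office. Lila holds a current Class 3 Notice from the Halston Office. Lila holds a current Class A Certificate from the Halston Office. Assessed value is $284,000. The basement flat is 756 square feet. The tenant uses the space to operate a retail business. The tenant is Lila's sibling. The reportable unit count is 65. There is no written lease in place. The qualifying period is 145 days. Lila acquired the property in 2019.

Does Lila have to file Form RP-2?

All of (a)'s requirements are met (the compliance score is 70 points, less than the 74 points limit; total rental receipts for the year are $1,020, under the $1,040 limit). As to paragraphs (e)–(k): (e) operates (a current Category D Registration is held), but is displaced by (f): (f) is engaged — a current Class A Certificate is held. (g) would limit (f) — the qualifying period is 145 days, less than the 170 days limit — but (h) sets (g) aside: (h) operates against (g): a current Class 3 Notice is held. (i) is triggered (aggregate throughput is 130 units, less than the 140 units limit), but is set aside by (j): (j) applies — a current General Registration is held. (k) does not operate here (the reportable unit count is 65, not below 65), so (j) stands. So (a) applies.
All of (b)'s requirements are met (the tenant is an immediate family member; there is no written lease; the registered capacity is 3,460 units, under the 3,860 units limit). But applying paragraph (l): (l) applies — the space is let for business use. So (b) is unavailable.
Exception (c) requires that assessed value is less than $254,000; but assessed value is $284,000, not less than $254,000, so (c) is unavailable.
Exception (d)'s conditions are all satisfied: the property is let furnished; Lila is a registered non-profit. However, paragraph (o) must be considered: (o) applies — a current Category A Notice is held. Exception (d) does not apply.

No — exception (a) applies; Lila is not required to file Form RP-2.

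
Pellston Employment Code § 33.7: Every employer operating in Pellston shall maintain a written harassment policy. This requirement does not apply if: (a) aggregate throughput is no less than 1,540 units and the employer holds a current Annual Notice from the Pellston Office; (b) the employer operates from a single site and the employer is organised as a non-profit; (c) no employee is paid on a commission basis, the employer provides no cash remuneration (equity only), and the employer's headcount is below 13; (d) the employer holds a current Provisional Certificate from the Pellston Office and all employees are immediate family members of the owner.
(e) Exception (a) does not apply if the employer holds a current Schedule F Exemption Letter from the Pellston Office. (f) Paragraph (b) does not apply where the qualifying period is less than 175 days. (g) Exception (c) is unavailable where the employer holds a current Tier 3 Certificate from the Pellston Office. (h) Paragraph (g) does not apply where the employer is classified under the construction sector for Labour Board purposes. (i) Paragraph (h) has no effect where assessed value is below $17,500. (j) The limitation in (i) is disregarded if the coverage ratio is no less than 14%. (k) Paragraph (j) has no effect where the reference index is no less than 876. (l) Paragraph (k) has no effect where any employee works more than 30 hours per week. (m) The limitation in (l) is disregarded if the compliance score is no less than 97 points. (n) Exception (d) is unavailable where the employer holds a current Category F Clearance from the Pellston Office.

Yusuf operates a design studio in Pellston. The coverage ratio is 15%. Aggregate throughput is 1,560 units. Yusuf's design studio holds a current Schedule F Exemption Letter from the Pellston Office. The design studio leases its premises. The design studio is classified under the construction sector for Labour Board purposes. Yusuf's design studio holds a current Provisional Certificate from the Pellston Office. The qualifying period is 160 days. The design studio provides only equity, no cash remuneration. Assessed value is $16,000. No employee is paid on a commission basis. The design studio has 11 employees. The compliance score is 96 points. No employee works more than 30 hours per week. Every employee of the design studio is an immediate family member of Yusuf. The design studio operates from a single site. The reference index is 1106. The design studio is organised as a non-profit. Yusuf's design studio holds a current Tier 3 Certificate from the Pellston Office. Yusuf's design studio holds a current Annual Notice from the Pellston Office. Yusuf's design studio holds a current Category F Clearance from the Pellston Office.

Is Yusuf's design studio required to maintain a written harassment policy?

Yes — Yusuf's design studio must maintain a written harassment policy.

Exception (a): aggregate throughput is 1,560 units, meeting the 1,540 units threshold; a current Annual Notice is held — every condition holds. However, paragraph (e) must be considered: (e) operates — a current Schedule F Exemption Letter is held. So (a) is unavailable.
Exception (b): the employer operates from a single site; the employer is a non-profit — every condition holds. However, paragraph (f) must be considered: (f) operates — the qualifying period is 160 days, less than the 175 days limit. (b) is therefore removed.
Exception (c): no employee is paid on commission; remuneration is equity-only; the employer's headcount is 11, below the 13 limit — every condition holds. But: (g) operates against (c): a current Tier 3 Certificate is held. (h) would limit (g) — the design studio is classified under the construction sector — but (i) sets (h) aside: (i) operates against (h): assessed value is $16,000, below the $17,500 limit. (j) would limit (i) — the coverage ratio is 15%, meeting the 14% threshold — but (k) sets (j) aside: (k) operates — the reference index is 1,106, meeting the 876 threshold. (l), which would lift (k), is inapplicable — no employee exceeds 30 hours/week. Exception (c) does not apply.
Exception (d): a current Provisional Certificate is held; every employee is an immediate family member — every condition holds. However, paragraph (n) must be considered: (n) is triggered — a current Category F Clearance is held. Exception (d) does not apply.
Every exception is unavailable, so the rule governs.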